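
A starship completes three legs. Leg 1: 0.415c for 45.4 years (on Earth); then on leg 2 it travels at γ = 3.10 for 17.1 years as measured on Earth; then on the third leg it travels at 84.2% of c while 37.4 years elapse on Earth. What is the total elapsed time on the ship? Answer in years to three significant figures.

τ = 67.0 years

Leg 1: γ = 1/√(1 − 0.415²) = 1/√0.8278 = 1.099; τ_1 = 45.4/1.099 = 41.31 years.
Leg 2: γ = 3.10; τ_2 = 17.1/3.100 = 5.516 years.
Leg 3: β = 0.842; γ = 1/√(1 − 0.842²) = 1/√0.2910 = 1.854; τ_3 = 37.4/1.854 = 20.18 years.
Total: 41.31 + 5.516 + 20.18 years.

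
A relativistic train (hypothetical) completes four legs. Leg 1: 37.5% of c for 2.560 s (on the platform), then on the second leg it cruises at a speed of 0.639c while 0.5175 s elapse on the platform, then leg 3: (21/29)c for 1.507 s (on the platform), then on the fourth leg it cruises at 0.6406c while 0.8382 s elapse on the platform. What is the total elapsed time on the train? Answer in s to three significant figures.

Leg 1: β = 0.375; γ = 1/√(1 − 0.375²) = 1/√0.8594 = 1.079; τ_1 = 2.560/1.079 = 2.373 s.
Leg 2: γ = 1/√(1 − 0.639²) = 1/√0.5917 = 1.300; τ_2 = 0.5175/1.300 = 0.3981 s.
Leg 3: γ = 1/√(1 − (21/29)²) = 29/20 = 1.450; τ_3 = 1.507/1.450 = 1.039 s.
Leg 4: γ = 1/√(1 − 0.6406²) = 1/√0.5896 = 1.302; τ_4 = 0.8382/1.302 = 0.6436 s.
Total: 2.373 + 0.3981 + 1.039 + 0.6436 s.

τ = 4.45 s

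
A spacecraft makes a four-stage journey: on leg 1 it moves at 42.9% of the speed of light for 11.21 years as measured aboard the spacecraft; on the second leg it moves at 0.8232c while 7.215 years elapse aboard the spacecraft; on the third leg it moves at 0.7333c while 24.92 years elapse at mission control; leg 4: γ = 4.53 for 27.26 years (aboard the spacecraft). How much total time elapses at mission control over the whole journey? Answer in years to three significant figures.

Δt = 174 years

Leg 1: β = 0.429; γ = 1/√(1 − 0.429²) = 1/√0.8160 = 1.107; Δt_1 = 1.107 × 11.21 = 12.41 years.
Leg 2: γ = 1/√(1 − 0.8232²) = 1/√0.3223 = 1.761; Δt_2 = 1.761 × 7.215 = 12.71 years.
Leg 3: 24.92 years is already measured at mission control.
Leg 4: γ = 4.53; Δt_4 = 4.530 × 27.26 = 123.5 years.
Total: 12.41 + 12.71 + 24.92 + 123.5 years.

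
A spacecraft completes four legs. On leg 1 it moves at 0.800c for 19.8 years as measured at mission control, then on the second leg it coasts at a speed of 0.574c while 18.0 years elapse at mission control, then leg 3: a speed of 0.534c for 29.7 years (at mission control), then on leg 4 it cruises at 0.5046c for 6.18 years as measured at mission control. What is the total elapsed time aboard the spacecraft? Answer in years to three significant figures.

τ = 57.1 years

Leg 1: γ = 1/√(1 − 0.800²) = 5/3 ≈ 1.667; τ_1 = 19.8/1.667 = 11.88 years.
Leg 2: γ = 1/√(1 − 0.574²) = 1/√0.6705 = 1.221; τ_2 = 18.0/1.221 = 14.74 years.
Leg 3: γ = 1/√(1 − 0.534²) = 1/√0.7148 = 1.183; τ_3 = 29.7/1.183 = 25.11 years.
Leg 4: γ = 1/√(1 − 0.5046²) = 1/√0.7454 = 1.158; τ_4 = 6.18/1.158 = 5.336 years.
Total: 11.88 + 14.74 + 25.11 + 5.336 years.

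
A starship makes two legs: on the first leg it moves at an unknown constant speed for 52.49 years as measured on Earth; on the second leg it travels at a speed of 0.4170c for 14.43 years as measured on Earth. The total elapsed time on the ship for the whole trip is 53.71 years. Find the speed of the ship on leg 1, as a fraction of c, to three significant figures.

β = 0.634

Leg 1: speed unknown; τ_1 = 52.49/γ_1.
Leg 2: γ = 1/√(1 − 0.4170²) = 1/√0.8261 = 1.100; τ_2 = 14.43/1.100 = 13.12 years.
Total proper time: τ_1 + 13.12 = 53.71, so τ_1 = 53.71 − 13.12 = 40.59 years.
γ_1 = 52.49/40.59 = 1.293; β = √(1 − 1/γ²) = √0.4019.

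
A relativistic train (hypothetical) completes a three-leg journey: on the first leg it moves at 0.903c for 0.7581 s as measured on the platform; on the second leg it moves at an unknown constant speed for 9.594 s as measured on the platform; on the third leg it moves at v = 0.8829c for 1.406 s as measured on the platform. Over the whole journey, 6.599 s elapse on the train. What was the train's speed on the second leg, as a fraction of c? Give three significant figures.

β = 0.811

Leg 1: γ = 1/√(1 − 0.903²) = 1/√0.1846 = 2.328; τ_1 = 0.7581/2.328 = 0.3257 s.
Leg 2: speed unknown; τ_2 = 9.594/γ_2.
Leg 3: γ = 1/√(1 − 0.8829²) = 1/√0.2205 = 2.130; τ_3 = 1.406/2.130 = 0.6602 s.
Total proper time: 0.3257 + τ_2 + 0.6602 = 6.599, so τ_2 = 6.599 − 0.9859 = 5.613 s.
γ_2 = 9.594/5.613 = 1.709; β = √(1 − 1/γ²) = √0.6577.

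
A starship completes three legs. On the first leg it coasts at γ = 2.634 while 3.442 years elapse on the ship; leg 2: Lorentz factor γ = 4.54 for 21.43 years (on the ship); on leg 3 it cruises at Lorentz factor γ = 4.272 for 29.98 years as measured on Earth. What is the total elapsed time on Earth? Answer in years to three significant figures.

Leg 1: γ = 2.634; Δt_1 = 2.634 × 3.442 = 9.066 years.
Leg 2: γ = 4.54; Δt_2 = 4.540 × 21.43 = 97.29 years.
Leg 3: 29.98 years is already measured on Earth.
Total: 9.066 + 97.29 + 29.98 years.

Δt = 136 years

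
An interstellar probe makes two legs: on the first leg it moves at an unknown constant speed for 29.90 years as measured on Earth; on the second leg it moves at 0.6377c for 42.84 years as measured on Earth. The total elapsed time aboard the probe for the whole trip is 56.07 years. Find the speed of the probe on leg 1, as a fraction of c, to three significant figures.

β = 0.636

Leg 1: speed unknown; τ_1 = 29.90/γ_1.
Leg 2: γ = 1/√(1 − 0.6377²) = 1/√0.5933 = 1.298; τ_2 = 42.84/1.298 = 33.00 years.
Total proper time: τ_1 + 33.00 = 56.07, so τ_1 = 56.07 − 33.00 = 23.07 years.
γ_1 = 29.90/23.07 = 1.296; β = √(1 − 1/γ²) = √0.4046.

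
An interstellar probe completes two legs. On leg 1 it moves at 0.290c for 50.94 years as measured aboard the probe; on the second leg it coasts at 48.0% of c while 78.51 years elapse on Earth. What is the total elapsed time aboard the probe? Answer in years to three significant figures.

Leg 1: 50.94 years is already measured aboard the probe.
Leg 2: β = 0.480; γ = 1/√(1 − 0.480²) = 1/√0.7696 = 1.140; τ_2 = 78.51/1.140 = 68.87 years.
Total: 50.94 + 68.87 years.

τ = 120 years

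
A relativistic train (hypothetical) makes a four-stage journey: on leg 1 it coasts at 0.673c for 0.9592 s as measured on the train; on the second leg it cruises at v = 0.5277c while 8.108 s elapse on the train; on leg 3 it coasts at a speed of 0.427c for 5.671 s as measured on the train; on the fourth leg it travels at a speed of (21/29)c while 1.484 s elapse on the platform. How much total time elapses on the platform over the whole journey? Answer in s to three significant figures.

Leg 1: γ = 1/√(1 − 0.673²) = 1/√0.5471 = 1.352; Δt_1 = 1.352 × 0.9592 = 1.297 s.
Leg 2: γ = 1/√(1 − 0.5277²) = 1/√0.7215 = 1.177; Δt_2 = 1.177 × 8.108 = 9.545 s.
Leg 3: γ = 1/√(1 − 0.427²) = 1/√0.8177 = 1.106; Δt_3 = 1.106 × 5.671 = 6.271 s.
Leg 4: 1.484 s is already measured on the platform.
Total: 1.297 + 9.545 + 6.271 + 1.484 s.

Δt = 18.6 s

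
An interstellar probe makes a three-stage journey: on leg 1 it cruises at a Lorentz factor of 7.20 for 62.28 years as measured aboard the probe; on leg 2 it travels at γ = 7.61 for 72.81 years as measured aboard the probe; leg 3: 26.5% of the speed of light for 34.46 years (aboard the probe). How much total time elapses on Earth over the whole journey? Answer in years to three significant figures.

Leg 1: γ = 7.20; Δt_1 = 7.200 × 62.28 = 448.4 years.
Leg 2: γ = 7.61; Δt_2 = 7.610 × 72.81 = 554.1 years.
Leg 3: β = 0.265; γ = 1/√(1 − 0.265²) = 1/√0.9298 = 1.037; Δt_3 = 1.037 × 34.46 = 35.74 years.
Total: 448.4 + 554.1 + 35.74 years.

Δt = 1040 years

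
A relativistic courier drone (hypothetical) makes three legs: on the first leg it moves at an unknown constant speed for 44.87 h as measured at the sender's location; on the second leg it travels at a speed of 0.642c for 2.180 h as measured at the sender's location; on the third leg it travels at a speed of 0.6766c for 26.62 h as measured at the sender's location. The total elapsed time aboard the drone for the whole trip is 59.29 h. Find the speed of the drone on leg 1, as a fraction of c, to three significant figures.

β = 0.531

Leg 1: speed unknown; τ_1 = 44.87/γ_1.
Leg 2: γ = 1/√(1 − 0.642²) = 1/√0.5878 = 1.304; τ_2 = 2.180/1.304 = 1.671 h.
Leg 3: γ = 1/√(1 − 0.6766²) = 1/√0.5422 = 1.358; τ_3 = 26.62/1.358 = 19.60 h.
Total proper time: τ_1 + 1.671 + 19.60 = 59.29, so τ_1 = 59.29 − 21.27 = 38.02 h.
γ_1 = 44.87/38.02 = 1.180; β = √(1 − 1/γ²) = √0.2821.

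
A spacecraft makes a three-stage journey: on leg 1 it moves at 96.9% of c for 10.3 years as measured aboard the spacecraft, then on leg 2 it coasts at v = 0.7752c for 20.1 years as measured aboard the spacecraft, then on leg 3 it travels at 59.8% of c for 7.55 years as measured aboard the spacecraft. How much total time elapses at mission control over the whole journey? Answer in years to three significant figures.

Δt = 82.9 years

Leg 1: β = 0.969; γ = 1/√(1 − 0.969²) = 1/√0.06104 = 4.048; Δt_1 = 4.048 × 10.3 = 41.69 years.
Leg 2: γ = 1/√(1 − 0.7752²) = 1/√0.3991 = 1.583; Δt_2 = 1.583 × 20.1 = 31.82 years.
Leg 3: β = 0.598; γ = 1/√(1 − 0.598²) = 1/√0.6424 = 1.248; Δt_3 = 1.248 × 7.55 = 9.420 years.
Total: 41.69 + 31.82 + 9.420 years.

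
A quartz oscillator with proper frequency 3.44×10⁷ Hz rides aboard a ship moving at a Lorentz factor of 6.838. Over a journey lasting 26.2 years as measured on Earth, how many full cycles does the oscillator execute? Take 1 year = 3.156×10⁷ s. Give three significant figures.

γ = 6.838
The oscillator's own cycle count is N = f × τ where τ is the proper time on the ship. τ = Δt/γ = 26.2/6.838 = 3.832 years = 1.209×10⁸ s.
N = 3.44×10⁷ × 1.209×10⁸ = 4.160×10¹⁵.

N = 4.16×10¹⁵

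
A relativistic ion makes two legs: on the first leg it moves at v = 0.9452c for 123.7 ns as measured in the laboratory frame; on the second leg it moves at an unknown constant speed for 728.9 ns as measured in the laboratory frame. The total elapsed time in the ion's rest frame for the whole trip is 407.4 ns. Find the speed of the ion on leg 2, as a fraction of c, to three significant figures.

β = 0.864

Leg 1: γ = 1/√(1 − 0.9452²) = 1/√0.1066 = 3.063; τ_1 = 123.7/3.063 = 40.39 ns.
Leg 2: speed unknown; τ_2 = 728.9/γ_2.
Total proper time: 40.39 + τ_2 = 407.4, so τ_2 = 407.4 − 40.39 = 367.0 ns.
γ_2 = 728.9/367.0 = 1.986; β = √(1 − 1/γ²) = √0.7465.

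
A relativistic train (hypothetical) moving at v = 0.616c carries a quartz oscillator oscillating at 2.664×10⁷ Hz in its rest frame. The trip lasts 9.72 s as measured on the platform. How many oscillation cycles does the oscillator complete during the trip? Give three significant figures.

γ = 1/√(1 − 0.616²) = 1/√0.6205 = 1.269
The oscillator's own cycle count is N = f × τ where τ is the proper time on the train. τ = Δt/γ = 9.72/1.269 = 7.657 s = 7.657×10⁰ s.
N = 2.664×10⁷ × 7.657×10⁰ = 2.040×10⁸.

N = 2.04×10⁸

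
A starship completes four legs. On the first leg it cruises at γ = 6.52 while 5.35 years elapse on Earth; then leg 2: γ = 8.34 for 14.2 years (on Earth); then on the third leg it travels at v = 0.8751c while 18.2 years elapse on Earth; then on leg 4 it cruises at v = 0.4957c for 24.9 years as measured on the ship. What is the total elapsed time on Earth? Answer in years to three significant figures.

Leg 1: 5.35 years is already measured on Earth.
Leg 2: 14.2 years is already measured on Earth.
Leg 3: 18.2 years is already measured on Earth.
Leg 4: γ = 1/√(1 − 0.4957²) = 1/√0.7543 = 1.151; Δt_4 = 1.151 × 24.9 = 28.67 years.
Total: 5.350 + 14.20 + 18.20 + 28.67 years.

Δt = 66.4 years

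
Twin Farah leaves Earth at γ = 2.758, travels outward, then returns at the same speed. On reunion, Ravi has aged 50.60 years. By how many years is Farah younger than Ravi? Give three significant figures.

γ = 2.758
Farah's elapsed proper time: τ = 50.60/2.758 = 18.35 years.
Age gap = Δt − τ = 50.60 − 18.35 years.

Δt − τ = 32.3 years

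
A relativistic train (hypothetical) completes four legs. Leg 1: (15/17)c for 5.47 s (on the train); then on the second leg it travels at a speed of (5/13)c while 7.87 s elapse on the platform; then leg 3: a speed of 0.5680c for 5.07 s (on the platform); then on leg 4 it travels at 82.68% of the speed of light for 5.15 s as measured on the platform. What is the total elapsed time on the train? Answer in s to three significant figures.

Leg 1: 5.47 s is already measured on the train.
Leg 2: γ = 1/√(1 − (5/13)²) = 13/12 ≈ 1.083; τ_2 = 7.87/1.083 = 7.265 s.
Leg 3: γ = 1/√(1 − 0.5680²) = 1/√0.6774 = 1.215; τ_3 = 5.07/1.215 = 4.173 s.
Leg 4: β = 0.8268; γ = 1/√(1 − 0.8268²) = 1/√0.3164 = 1.778; τ_4 = 5.15/1.778 = 2.897 s.
Total: 5.470 + 7.265 + 4.173 + 2.897 s.

τ = 19.8 s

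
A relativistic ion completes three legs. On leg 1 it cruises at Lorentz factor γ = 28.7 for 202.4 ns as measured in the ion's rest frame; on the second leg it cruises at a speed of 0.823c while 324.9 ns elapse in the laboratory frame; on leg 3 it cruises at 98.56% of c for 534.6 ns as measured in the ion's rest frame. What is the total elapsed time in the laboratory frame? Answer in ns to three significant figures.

Δt = 9300 ns

Leg 1: γ = 28.7; Δt_1 = 28.70 × 202.4 = 5809 ns.
Leg 2: 324.9 ns is already measured in the laboratory frame.
Leg 3: β = 0.9856; γ = 1/√(1 − 0.9856²) = 1/√0.02859 = 5.914; Δt_3 = 5.914 × 534.6 = 3162 ns.
Total: 5809 + 324.9 + 3162 ns.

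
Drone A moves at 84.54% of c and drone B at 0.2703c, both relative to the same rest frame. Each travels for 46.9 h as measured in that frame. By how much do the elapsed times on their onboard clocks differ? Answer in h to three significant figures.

A: β = 0.8454; γ = 1/√(1 − 0.8454²) = 1/√0.2853 = 1.872; τ_A = 46.9/1.872 = 25.05 h.
B: γ = 1/√(1 − 0.2703²) = 1/√0.9269 = 1.039; τ_B = 46.9/1.039 = 45.15 h.

|τ_A − τ_B| = 20.1 h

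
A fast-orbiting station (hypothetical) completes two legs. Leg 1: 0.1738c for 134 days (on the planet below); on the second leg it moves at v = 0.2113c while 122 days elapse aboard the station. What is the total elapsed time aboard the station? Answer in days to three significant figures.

τ = 254 days

Leg 1: γ = 1/√(1 − 0.1738²) = 1/√0.9698 = 1.015; τ_1 = 134/1.015 = 132.0 days.
Leg 2: 122 days is already measured aboard the station.
Total: 132.0 + 122.0 days.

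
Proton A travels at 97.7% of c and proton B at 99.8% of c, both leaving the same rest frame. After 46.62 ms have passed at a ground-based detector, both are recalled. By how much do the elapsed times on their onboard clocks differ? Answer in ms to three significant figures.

A: β = 0.977; γ = 1/√(1 − 0.977²) = 1/√0.04547 = 4.690; τ_A = 46.62/4.690 = 9.941 ms.
B: β = 0.998; γ = 1/√(1 − 0.998²) = 1/√0.003996 = 15.82; τ_B = 46.62/15.82 = 2.947 ms.

|τ_A − τ_B| = 6.99 ms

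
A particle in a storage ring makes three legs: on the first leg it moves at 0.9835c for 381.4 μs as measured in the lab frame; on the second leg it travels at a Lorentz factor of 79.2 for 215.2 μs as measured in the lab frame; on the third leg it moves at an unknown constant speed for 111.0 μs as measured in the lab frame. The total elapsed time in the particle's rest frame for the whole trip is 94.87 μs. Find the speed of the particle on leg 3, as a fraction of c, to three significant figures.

Leg 1: γ = 1/√(1 − 0.9835²) = 1/√0.03273 = 5.528; τ_1 = 381.4/5.528 = 69.00 μs.
Leg 2: γ = 79.2; τ_2 = 215.2/79.20 = 2.717 μs.
Leg 3: speed unknown; τ_3 = 111.0/γ_3.
Total proper time: 69.00 + 2.717 + τ_3 = 94.87, so τ_3 = 94.87 − 71.72 = 23.15 μs.
γ_3 = 111.0/23.15 = 4.794; β = √(1 − 1/γ²) = √0.9565.

β = 0.978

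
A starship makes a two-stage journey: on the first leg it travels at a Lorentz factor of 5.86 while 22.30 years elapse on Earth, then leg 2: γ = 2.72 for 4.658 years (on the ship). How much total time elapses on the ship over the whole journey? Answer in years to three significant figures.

τ = 8.46 years

Leg 1: γ = 5.86; τ_1 = 22.30/5.860 = 3.805 years.
Leg 2: 4.658 years is already measured on the ship.
Total: 3.805 + 4.658 years.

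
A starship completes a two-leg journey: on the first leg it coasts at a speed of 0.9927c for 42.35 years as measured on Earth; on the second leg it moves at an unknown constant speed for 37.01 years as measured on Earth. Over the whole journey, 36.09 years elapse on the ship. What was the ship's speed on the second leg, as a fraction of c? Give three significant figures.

β = 0.547

Leg 1: γ = 1/√(1 − 0.9927²) = 1/√0.01455 = 8.291; τ_1 = 42.35/8.291 = 5.108 years.
Leg 2: speed unknown; τ_2 = 37.01/γ_2.
Total proper time: 5.108 + τ_2 = 36.09, so τ_2 = 36.09 − 5.108 = 30.98 years.
γ_2 = 37.01/30.98 = 1.195; β = √(1 − 1/γ²) = √0.2992.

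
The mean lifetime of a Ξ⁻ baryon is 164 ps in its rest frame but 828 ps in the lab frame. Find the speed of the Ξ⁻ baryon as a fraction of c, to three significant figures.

γ = Δt/τ₀ = 828/164 = 5.049
β = √(1 − 1/γ²) = √(1 − 0.03923) = √0.9608

v = 0.980c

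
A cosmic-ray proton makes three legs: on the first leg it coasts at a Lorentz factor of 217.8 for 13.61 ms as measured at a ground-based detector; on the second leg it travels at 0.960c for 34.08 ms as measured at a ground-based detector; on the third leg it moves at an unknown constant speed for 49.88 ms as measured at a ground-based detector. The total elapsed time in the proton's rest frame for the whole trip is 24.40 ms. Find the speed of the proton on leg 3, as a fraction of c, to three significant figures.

β = 0.955

Leg 1: γ = 217.8; τ_1 = 13.61/217.8 = 0.06249 ms.
Leg 2: γ = 1/√(1 − 0.960²) = 25/7 ≈ 3.571; τ_2 = 34.08/3.571 = 9.542 ms.
Leg 3: speed unknown; τ_3 = 49.88/γ_3.
Total proper time: 0.06249 + 9.542 + τ_3 = 24.40, so τ_3 = 24.40 − 9.605 = 14.80 ms.
γ_3 = 49.88/14.80 = 3.371; β = √(1 − 1/γ²) = √0.9120.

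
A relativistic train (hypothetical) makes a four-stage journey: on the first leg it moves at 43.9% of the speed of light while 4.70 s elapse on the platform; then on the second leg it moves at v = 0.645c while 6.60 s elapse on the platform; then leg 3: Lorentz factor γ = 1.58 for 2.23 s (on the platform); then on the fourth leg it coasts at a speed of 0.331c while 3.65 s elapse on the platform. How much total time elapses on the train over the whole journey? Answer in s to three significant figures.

τ = 14.1 s

Leg 1: β = 0.439; γ = 1/√(1 − 0.439²) = 1/√0.8073 = 1.113; τ_1 = 4.70/1.113 = 4.223 s.
Leg 2: γ = 1/√(1 − 0.645²) = 1/√0.5840 = 1.309; τ_2 = 6.60/1.309 = 5.044 s.
Leg 3: γ = 1.58; τ_3 = 2.23/1.580 = 1.411 s.
Leg 4: γ = 1/√(1 − 0.331²) = 1/√0.8904 = 1.060; τ_4 = 3.65/1.060 = 3.444 s.
Total: 4.223 + 5.044 + 1.411 + 3.444 s.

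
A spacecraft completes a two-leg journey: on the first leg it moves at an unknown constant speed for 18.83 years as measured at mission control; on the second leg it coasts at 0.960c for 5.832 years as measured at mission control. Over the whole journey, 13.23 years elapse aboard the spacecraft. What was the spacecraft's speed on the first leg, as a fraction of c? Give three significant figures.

β = 0.788

Leg 1: speed unknown; τ_1 = 18.83/γ_1.
Leg 2: γ = 1/√(1 − 0.960²) = 25/7 ≈ 3.571; τ_2 = 5.832/3.571 = 1.633 years.
Total proper time: τ_1 + 1.633 = 13.23, so τ_1 = 13.23 − 1.633 = 11.60 years.
γ_1 = 18.83/11.60 = 1.624; β = √(1 − 1/γ²) = √0.6207.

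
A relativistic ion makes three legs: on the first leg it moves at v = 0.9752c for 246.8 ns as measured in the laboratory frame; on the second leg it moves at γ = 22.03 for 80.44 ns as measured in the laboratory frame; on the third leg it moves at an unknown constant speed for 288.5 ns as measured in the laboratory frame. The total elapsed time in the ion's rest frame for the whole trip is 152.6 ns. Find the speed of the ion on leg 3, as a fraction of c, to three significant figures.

Leg 1: γ = 1/√(1 − 0.9752²) = 1/√0.04898 = 4.518; τ_1 = 246.8/4.518 = 54.62 ns.
Leg 2: γ = 22.03; τ_2 = 80.44/22.03 = 3.651 ns.
Leg 3: speed unknown; τ_3 = 288.5/γ_3.
Total proper time: 54.62 + 3.651 + τ_3 = 152.6, so τ_3 = 152.6 − 58.27 = 94.33 ns.
γ_3 = 288.5/94.33 = 3.059; β = √(1 − 1/γ²) = √0.8931.

β = 0.945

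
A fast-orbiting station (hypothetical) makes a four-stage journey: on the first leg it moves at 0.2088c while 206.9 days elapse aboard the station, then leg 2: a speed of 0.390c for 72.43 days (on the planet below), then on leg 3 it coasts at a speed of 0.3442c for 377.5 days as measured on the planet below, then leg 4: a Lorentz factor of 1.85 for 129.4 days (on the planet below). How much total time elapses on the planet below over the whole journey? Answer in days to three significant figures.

Δt = 791 days

Leg 1: γ = 1/√(1 − 0.2088²) = 1/√0.9564 = 1.023; Δt_1 = 1.023 × 206.9 = 211.6 days.
Leg 2: 72.43 days is already measured on the planet below.
Leg 3: 377.5 days is already measured on the planet below.
Leg 4: 129.4 days is already measured on the planet below.
Total: 211.6 + 72.43 + 377.5 + 129.4 days.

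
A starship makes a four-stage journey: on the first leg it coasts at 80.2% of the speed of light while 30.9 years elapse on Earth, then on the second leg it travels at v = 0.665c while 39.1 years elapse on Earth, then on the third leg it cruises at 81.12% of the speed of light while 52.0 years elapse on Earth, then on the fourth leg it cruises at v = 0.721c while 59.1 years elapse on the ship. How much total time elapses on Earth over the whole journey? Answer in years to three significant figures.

Δt = 207 years

Leg 1: 30.9 years is already measured on Earth.
Leg 2: 39.1 years is already measured on Earth.
Leg 3: 52.0 years is already measured on Earth.
Leg 4: γ = 1/√(1 − 0.721²) = 1/√0.4802 = 1.443; Δt_4 = 1.443 × 59.1 = 85.29 years.
Total: 30.90 + 39.10 + 52.00 + 85.29 years.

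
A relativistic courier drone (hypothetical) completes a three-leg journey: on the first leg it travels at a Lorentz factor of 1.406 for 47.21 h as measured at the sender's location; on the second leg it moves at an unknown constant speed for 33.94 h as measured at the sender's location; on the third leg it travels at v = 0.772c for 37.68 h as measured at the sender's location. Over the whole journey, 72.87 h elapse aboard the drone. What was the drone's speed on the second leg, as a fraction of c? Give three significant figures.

β = 0.892

Leg 1: γ = 1.406; τ_1 = 47.21/1.406 = 33.58 h.
Leg 2: speed unknown; τ_2 = 33.94/γ_2.
Leg 3: γ = 1/√(1 − 0.772²) = 1/√0.4040 = 1.573; τ_3 = 37.68/1.573 = 23.95 h.
Total proper time: 33.58 + τ_2 + 23.95 = 72.87, so τ_2 = 72.87 − 57.53 = 15.34 h.
γ_2 = 33.94/15.34 = 2.212; β = √(1 − 1/γ²) = √0.7957.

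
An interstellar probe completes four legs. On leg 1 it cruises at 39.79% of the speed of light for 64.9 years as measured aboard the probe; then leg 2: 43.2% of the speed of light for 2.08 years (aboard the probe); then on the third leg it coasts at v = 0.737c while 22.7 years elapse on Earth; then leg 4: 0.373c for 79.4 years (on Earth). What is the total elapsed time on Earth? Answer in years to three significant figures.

Leg 1: β = 0.3979; γ = 1/√(1 − 0.3979²) = 1/√0.8417 = 1.090; Δt_1 = 1.090 × 64.9 = 70.74 years.
Leg 2: β = 0.432; γ = 1/√(1 − 0.432²) = 1/√0.8134 = 1.109; Δt_2 = 1.109 × 2.08 = 2.306 years.
Leg 3: 22.7 years is already measured on Earth.
Leg 4: 79.4 years is already measured on Earth.
Total: 70.74 + 2.306 + 22.70 + 79.40 years.

Δt = 175 years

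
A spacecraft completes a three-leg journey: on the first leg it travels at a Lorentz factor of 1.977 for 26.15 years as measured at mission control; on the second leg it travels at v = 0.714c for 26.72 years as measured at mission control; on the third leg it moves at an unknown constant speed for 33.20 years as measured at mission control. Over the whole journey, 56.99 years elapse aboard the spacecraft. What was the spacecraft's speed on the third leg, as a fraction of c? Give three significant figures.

Leg 1: γ = 1.977; τ_1 = 26.15/1.977 = 13.23 years.
Leg 2: γ = 1/√(1 − 0.714²) = 1/√0.4902 = 1.428; τ_2 = 26.72/1.428 = 18.71 years.
Leg 3: speed unknown; τ_3 = 33.20/γ_3.
Total proper time: 13.23 + 18.71 + τ_3 = 56.99, so τ_3 = 56.99 − 31.94 = 25.05 years.
γ_3 = 33.20/25.05 = 1.325; β = √(1 − 1/γ²) = √0.4305.

β = 0.656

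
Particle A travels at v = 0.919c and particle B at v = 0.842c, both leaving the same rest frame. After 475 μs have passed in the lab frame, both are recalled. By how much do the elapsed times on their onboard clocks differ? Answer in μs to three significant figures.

A: γ = 1/√(1 − 0.919²) = 1/√0.1554 = 2.536; τ_A = 475/2.536 = 187.3 μs.
B: γ = 1/√(1 − 0.842²) = 1/√0.2910 = 1.854; τ_B = 475/1.854 = 256.3 μs.

|τ_A − τ_B| = 69.0 μs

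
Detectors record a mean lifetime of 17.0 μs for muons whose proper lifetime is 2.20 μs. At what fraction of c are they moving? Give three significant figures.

v = 0.992c

γ = Δt/τ₀ = 17.0/2.20 = 7.727
β = √(1 − 1/γ²) = √(1 − 0.01675) = √0.9833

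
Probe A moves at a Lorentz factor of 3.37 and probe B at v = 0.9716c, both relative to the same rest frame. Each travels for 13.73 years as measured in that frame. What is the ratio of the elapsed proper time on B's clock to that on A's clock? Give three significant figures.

τ_B/τ_A = 0.797

A: γ = 3.37. B: γ = 1/√(1 − 0.9716²) = 1/√0.05599 = 4.226.
τ_A/τ_B = γ_B/γ_A = 4.226/3.370 = 1.254, so τ_B/τ_A = 0.7974.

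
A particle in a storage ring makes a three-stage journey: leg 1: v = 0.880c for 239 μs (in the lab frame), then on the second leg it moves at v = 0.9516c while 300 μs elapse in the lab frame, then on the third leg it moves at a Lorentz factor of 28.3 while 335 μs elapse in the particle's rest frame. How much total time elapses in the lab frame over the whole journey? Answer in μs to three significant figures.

Δt = 1.00×10⁴ μs

Leg 1: 239 μs is already measured in the lab frame.
Leg 2: 300 μs is already measured in the lab frame.
Leg 3: γ = 28.3; Δt_3 = 28.30 × 335 = 9481 μs.
Total: 239.0 + 300.0 + 9481 μs.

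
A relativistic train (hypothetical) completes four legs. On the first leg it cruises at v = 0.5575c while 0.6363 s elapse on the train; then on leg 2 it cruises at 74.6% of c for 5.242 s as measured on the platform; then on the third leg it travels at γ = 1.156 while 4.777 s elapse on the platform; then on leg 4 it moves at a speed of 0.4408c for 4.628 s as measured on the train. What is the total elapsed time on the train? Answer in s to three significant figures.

Leg 1: 0.6363 s is already measured on the train.
Leg 2: β = 0.746; γ = 1/√(1 − 0.746²) = 1/√0.4435 = 1.502; τ_2 = 5.242/1.502 = 3.491 s.
Leg 3: γ = 1.156; τ_3 = 4.777/1.156 = 4.132 s.
Leg 4: 4.628 s is already measured on the train.
Total: 0.6363 + 3.491 + 4.132 + 4.628 s.

τ = 12.9 s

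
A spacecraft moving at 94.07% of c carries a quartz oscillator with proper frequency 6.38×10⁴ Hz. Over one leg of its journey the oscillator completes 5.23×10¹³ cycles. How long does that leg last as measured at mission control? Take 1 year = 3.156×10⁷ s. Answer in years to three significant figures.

Δt = 76.6 years

β = 0.9407; γ = 1/√(1 − 0.9407²) = 1/√0.1151 = 2.948
Proper time for N cycles: τ = N/f = 5.23×10¹³/(6.38×10⁴) = 8.197×10⁸ s = 25.97 years.
Lab-frame duration Δt = γτ = 2.948 × 25.97 = 76.57 years.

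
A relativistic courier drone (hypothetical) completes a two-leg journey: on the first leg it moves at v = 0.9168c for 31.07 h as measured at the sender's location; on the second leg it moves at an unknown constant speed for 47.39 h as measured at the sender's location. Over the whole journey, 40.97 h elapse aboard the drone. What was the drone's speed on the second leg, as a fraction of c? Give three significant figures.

Leg 1: γ = 1/√(1 − 0.9168²) = 1/√0.1595 = 2.504; τ_1 = 31.07/2.504 = 12.41 h.
Leg 2: speed unknown; τ_2 = 47.39/γ_2.
Total proper time: 12.41 + τ_2 = 40.97, so τ_2 = 40.97 − 12.41 = 28.56 h.
γ_2 = 47.39/28.56 = 1.659; β = √(1 − 1/γ²) = √0.6367.

β = 0.798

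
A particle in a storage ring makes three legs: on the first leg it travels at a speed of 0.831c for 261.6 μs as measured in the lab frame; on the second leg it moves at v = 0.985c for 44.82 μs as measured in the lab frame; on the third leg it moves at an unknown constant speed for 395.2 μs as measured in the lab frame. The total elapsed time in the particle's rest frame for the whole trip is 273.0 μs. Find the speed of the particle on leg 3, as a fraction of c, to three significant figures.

Leg 1: γ = 1/√(1 − 0.831²) = 1/√0.3094 = 1.798; τ_1 = 261.6/1.798 = 145.5 μs.
Leg 2: γ = 1/√(1 − 0.985²) = 1/√0.02977 = 5.795; τ_2 = 44.82/5.795 = 7.734 μs.
Leg 3: speed unknown; τ_3 = 395.2/γ_3.
Total proper time: 145.5 + 7.734 + τ_3 = 273.0, so τ_3 = 273.0 − 153.3 = 119.7 μs.
γ_3 = 395.2/119.7 = 3.300; β = √(1 − 1/γ²) = √0.9082.

β = 0.953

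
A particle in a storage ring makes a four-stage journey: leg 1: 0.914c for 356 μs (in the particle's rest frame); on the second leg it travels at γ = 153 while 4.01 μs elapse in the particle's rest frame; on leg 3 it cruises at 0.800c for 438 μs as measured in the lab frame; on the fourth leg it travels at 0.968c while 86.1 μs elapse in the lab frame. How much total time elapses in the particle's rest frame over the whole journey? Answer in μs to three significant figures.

τ = 644 μs

Leg 1: 356 μs is already measured in the particle's rest frame.
Leg 2: 4.01 μs is already measured in the particle's rest frame.
Leg 3: γ = 1/√(1 − 0.800²) = 1/√0.3600 = 1.667; τ_3 = 438/1.667 = 262.8 μs.
Leg 4: γ = 1/√(1 − 0.968²) = 1/√0.06298 = 3.985; τ_4 = 86.1/3.985 = 21.61 μs.
Total: 356.0 + 4.010 + 262.8 + 21.61 μs.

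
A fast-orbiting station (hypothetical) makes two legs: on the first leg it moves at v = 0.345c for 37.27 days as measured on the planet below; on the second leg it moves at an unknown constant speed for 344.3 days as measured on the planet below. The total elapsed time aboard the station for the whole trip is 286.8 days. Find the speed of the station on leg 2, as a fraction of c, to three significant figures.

Leg 1: γ = 1/√(1 − 0.345²) = 1/√0.8810 = 1.065; τ_1 = 37.27/1.065 = 34.98 days.
Leg 2: speed unknown; τ_2 = 344.3/γ_2.
Total proper time: 34.98 + τ_2 = 286.8, so τ_2 = 286.8 − 34.98 = 251.8 days.
γ_2 = 344.3/251.8 = 1.367; β = √(1 − 1/γ²) = √0.4651.

β = 0.682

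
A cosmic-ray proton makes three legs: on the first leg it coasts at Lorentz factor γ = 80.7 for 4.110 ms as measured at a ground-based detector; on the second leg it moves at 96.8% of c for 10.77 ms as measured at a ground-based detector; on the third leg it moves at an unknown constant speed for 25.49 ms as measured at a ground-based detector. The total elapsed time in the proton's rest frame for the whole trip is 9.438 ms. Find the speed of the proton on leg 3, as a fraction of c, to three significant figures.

β = 0.965

Leg 1: γ = 80.7; τ_1 = 4.110/80.70 = 0.05093 ms.
Leg 2: β = 0.968; γ = 1/√(1 − 0.968²) = 1/√0.06298 = 3.985; τ_2 = 10.77/3.985 = 2.703 ms.
Leg 3: speed unknown; τ_3 = 25.49/γ_3.
Total proper time: 0.05093 + 2.703 + τ_3 = 9.438, so τ_3 = 9.438 − 2.754 = 6.684 ms.
γ_3 = 25.49/6.684 = 3.813; β = √(1 − 1/γ²) = √0.9312.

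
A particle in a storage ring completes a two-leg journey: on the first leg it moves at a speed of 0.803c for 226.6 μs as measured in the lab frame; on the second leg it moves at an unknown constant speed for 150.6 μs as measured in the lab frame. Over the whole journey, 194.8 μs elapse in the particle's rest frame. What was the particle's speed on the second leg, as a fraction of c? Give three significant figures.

β = 0.918

Leg 1: γ = 1/√(1 − 0.803²) = 1/√0.3552 = 1.678; τ_1 = 226.6/1.678 = 135.0 μs.
Leg 2: speed unknown; τ_2 = 150.6/γ_2.
Total proper time: 135.0 + τ_2 = 194.8, so τ_2 = 194.8 − 135.0 = 59.75 μs.
γ_2 = 150.6/59.75 = 2.520; β = √(1 − 1/γ²) = √0.8426.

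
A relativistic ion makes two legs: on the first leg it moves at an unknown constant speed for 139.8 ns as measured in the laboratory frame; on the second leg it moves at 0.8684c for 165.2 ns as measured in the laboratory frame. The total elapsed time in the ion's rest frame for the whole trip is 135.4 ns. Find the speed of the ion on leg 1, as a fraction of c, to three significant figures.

Leg 1: speed unknown; τ_1 = 139.8/γ_1.
Leg 2: γ = 1/√(1 − 0.8684²) = 1/√0.2459 = 2.017; τ_2 = 165.2/2.017 = 81.92 ns.
Total proper time: τ_1 + 81.92 = 135.4, so τ_1 = 135.4 − 81.92 = 53.48 ns.
γ_1 = 139.8/53.48 = 2.614; β = √(1 − 1/γ²) = √0.8536.

β = 0.924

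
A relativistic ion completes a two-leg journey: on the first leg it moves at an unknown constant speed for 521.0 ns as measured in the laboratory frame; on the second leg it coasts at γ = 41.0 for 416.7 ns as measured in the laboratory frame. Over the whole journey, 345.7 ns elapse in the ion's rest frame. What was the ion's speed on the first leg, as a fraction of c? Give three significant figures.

β = 0.765

Leg 1: speed unknown; τ_1 = 521.0/γ_1.
Leg 2: γ = 41.0; τ_2 = 416.7/41.00 = 10.16 ns.
Total proper time: τ_1 + 10.16 = 345.7, so τ_1 = 345.7 − 10.16 = 335.5 ns.
γ_1 = 521.0/335.5 = 1.553; β = √(1 − 1/γ²) = √0.5852.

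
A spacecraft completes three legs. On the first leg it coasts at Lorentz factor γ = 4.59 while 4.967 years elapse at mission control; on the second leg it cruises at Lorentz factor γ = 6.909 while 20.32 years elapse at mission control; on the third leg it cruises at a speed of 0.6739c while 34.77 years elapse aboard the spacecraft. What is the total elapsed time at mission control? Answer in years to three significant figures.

Δt = 72.3 years

Leg 1: 4.967 years is already measured at mission control.
Leg 2: 20.32 years is already measured at mission control.
Leg 3: γ = 1/√(1 − 0.6739²) = 1/√0.5459 = 1.354; Δt_3 = 1.354 × 34.77 = 47.06 years.
Total: 4.967 + 20.32 + 47.06 years.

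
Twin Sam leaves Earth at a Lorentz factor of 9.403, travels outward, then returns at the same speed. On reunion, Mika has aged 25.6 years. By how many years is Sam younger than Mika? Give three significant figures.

γ = 9.403
Sam's elapsed proper time: τ = 25.6/9.403 = 2.723 years.
Age gap = Δt − τ = 25.6 − 2.723 years.

Δt − τ = 22.9 years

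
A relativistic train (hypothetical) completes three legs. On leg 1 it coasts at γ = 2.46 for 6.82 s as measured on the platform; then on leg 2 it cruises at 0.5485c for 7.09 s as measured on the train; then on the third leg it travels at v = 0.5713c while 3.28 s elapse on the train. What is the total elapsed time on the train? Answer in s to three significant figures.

τ = 13.1 s

Leg 1: γ = 2.46; τ_1 = 6.82/2.460 = 2.772 s.
Leg 2: 7.09 s is already measured on the train.
Leg 3: 3.28 s is already measured on the train.
Total: 2.772 + 7.090 + 3.280 s.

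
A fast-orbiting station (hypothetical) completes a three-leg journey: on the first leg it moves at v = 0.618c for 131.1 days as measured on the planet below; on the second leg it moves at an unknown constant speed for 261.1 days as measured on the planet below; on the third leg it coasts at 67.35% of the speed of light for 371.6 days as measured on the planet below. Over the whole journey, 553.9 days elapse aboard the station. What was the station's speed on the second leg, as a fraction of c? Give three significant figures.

Leg 1: γ = 1/√(1 − 0.618²) = 1/√0.6181 = 1.272; τ_1 = 131.1/1.272 = 103.1 days.
Leg 2: speed unknown; τ_2 = 261.1/γ_2.
Leg 3: β = 0.6735; γ = 1/√(1 − 0.6735²) = 1/√0.5464 = 1.353; τ_3 = 371.6/1.353 = 274.7 days.
Total proper time: 103.1 + τ_2 + 274.7 = 553.9, so τ_2 = 553.9 − 377.7 = 176.2 days.
γ_2 = 261.1/176.2 = 1.482; β = √(1 − 1/γ²) = √0.5449.

β = 0.738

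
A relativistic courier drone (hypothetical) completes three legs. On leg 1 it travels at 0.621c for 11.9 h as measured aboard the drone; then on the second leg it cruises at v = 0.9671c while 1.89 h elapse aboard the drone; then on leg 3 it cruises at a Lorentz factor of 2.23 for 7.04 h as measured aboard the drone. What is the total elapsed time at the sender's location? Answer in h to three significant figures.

Δt = 38.3 h

Leg 1: γ = 1/√(1 − 0.621²) = 1/√0.6144 = 1.276; Δt_1 = 1.276 × 11.9 = 15.18 h.
Leg 2: γ = 1/√(1 − 0.9671²) = 1/√0.06472 = 3.931; Δt_2 = 3.931 × 1.89 = 7.429 h.
Leg 3: γ = 2.23; Δt_3 = 2.230 × 7.04 = 15.70 h.
Total: 15.18 + 7.429 + 15.70 h.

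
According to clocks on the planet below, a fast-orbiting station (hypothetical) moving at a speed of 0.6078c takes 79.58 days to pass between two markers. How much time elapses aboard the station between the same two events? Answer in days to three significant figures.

γ = 1/√(1 − 0.6078²) = 1/√0.6306 = 1.259
The interval measured on the planet below is the dilated one; the clock aboard the station measures the proper time τ = Δt/γ = 79.58/1.259 days.

τ = 63.2 days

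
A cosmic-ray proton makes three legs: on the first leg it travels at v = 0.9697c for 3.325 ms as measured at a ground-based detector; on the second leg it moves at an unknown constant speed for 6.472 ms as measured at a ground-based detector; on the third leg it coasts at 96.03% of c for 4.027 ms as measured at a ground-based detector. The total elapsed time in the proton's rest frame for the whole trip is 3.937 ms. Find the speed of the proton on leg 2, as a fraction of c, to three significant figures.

Leg 1: γ = 1/√(1 − 0.9697²) = 1/√0.05968 = 4.093; τ_1 = 3.325/4.093 = 0.8123 ms.
Leg 2: speed unknown; τ_2 = 6.472/γ_2.
Leg 3: β = 0.9603; γ = 1/√(1 − 0.9603²) = 1/√0.07782 = 3.585; τ_3 = 4.027/3.585 = 1.123 ms.
Total proper time: 0.8123 + τ_2 + 1.123 = 3.937, so τ_2 = 3.937 − 1.936 = 2.001 ms.
γ_2 = 6.472/2.001 = 3.234; β = √(1 − 1/γ²) = √0.9044.

β = 0.951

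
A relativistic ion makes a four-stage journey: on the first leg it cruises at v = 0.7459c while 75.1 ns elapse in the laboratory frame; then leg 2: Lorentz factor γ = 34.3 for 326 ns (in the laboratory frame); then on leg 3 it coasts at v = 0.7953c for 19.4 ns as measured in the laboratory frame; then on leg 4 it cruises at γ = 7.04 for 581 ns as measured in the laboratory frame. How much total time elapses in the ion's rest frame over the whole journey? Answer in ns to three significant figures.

Leg 1: γ = 1/√(1 − 0.7459²) = 1/√0.4436 = 1.501; τ_1 = 75.1/1.501 = 50.02 ns.
Leg 2: γ = 34.3; τ_2 = 326/34.30 = 9.504 ns.
Leg 3: γ = 1/√(1 − 0.7953²) = 1/√0.3675 = 1.650; τ_3 = 19.4/1.650 = 11.76 ns.
Leg 4: γ = 7.04; τ_4 = 581/7.040 = 82.53 ns.
Total: 50.02 + 9.504 + 11.76 + 82.53 ns.

τ = 154 ns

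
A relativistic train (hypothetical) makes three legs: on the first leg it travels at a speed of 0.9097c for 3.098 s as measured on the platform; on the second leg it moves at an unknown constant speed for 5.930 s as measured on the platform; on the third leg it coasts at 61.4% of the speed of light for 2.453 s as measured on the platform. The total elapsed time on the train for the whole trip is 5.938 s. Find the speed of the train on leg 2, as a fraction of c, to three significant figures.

β = 0.889

Leg 1: γ = 1/√(1 − 0.9097²) = 1/√0.1724 = 2.408; τ_1 = 3.098/2.408 = 1.286 s.
Leg 2: speed unknown; τ_2 = 5.930/γ_2.
Leg 3: β = 0.614; γ = 1/√(1 − 0.614²) = 1/√0.6230 = 1.267; τ_3 = 2.453/1.267 = 1.936 s.
Total proper time: 1.286 + τ_2 + 1.936 = 5.938, so τ_2 = 5.938 − 3.223 = 2.715 s.
γ_2 = 5.930/2.715 = 2.184; β = √(1 − 1/γ²) = √0.7903.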